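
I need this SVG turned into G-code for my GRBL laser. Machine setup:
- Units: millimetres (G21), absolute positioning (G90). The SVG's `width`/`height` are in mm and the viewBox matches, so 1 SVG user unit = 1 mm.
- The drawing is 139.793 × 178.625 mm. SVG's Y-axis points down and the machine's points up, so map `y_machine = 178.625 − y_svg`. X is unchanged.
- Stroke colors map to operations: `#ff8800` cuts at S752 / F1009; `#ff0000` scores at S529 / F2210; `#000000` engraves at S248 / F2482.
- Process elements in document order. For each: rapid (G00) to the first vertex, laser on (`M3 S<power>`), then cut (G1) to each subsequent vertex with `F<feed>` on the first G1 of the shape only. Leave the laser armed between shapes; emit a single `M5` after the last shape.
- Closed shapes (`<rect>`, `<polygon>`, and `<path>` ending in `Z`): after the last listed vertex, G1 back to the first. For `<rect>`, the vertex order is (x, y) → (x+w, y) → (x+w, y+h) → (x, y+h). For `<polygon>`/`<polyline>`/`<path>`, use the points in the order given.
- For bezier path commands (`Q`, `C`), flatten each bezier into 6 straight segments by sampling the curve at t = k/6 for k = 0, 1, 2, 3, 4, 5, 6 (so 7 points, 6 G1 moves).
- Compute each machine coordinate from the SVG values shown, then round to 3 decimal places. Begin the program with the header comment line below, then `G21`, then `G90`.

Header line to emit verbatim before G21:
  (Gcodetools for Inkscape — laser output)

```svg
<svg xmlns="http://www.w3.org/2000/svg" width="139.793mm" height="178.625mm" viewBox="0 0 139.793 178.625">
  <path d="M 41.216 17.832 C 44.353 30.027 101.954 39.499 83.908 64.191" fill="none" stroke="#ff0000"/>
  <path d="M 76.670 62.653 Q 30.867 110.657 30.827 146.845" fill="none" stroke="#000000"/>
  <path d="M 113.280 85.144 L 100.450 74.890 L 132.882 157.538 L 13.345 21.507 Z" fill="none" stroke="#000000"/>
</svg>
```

(Gcodetools for Inkscape — laser output)
G21
G90
G00 X41.216 Y160.793
M3 S529
G1 X46.721 Y154.839 F2210
G1 X57.689 Y148.841
G1 X70.506 Y142.300
G1 X81.557 Y134.717
G1 X87.229 Y125.595
G1 X83.908 Y114.434
G00 X76.670 Y115.972
M3 S248
G1 X62.674 Y100.299 F2482
G1 X51.219 Y85.282
G1 X42.308 Y70.922
G1 X35.938 Y57.218
G1 X32.112 Y44.171
G1 X30.827 Y31.780
G00 X113.280 Y93.481
M3 S248
G1 X100.450 Y103.735 F2482
G1 X132.882 Y21.087
G1 X13.345 Y157.118
G1 X113.280 Y93.481
M5

Since the viewBox matches the mm dimensions, user units are millimetres directly. The only transform is the Y-flip y_m = 178.625 − y_svg.

Shape 1 is a cubic bezier drawn with `<path>`. Its stroke #ff0000 means score at S529, F2210. After flipping Y the toolpath is (41.216,160.793) → (46.721,154.839) → (57.689,148.841) → (70.506,142.300) → (81.557,134.717) → (87.229,125.595) → (83.908,114.434).

Shape 2 is a quadratic bezier drawn with `<path>`. Its stroke #000000 means engrave at S248, F2482. After flipping Y the toolpath is (76.670,115.972) → (62.674,100.299) → (51.219,85.282) → (42.308,70.922) → (35.938,57.218) → (32.112,44.171) → (30.827,31.780).

Shape 3 is a closed polygon drawn with `<path>`. Its stroke #000000 means engrave at S248, F2482. After flipping Y the toolpath is (113.280,93.481) → (100.450,103.735) → (132.882,21.087) → (13.345,157.118) → (113.280,93.481), returning to the start.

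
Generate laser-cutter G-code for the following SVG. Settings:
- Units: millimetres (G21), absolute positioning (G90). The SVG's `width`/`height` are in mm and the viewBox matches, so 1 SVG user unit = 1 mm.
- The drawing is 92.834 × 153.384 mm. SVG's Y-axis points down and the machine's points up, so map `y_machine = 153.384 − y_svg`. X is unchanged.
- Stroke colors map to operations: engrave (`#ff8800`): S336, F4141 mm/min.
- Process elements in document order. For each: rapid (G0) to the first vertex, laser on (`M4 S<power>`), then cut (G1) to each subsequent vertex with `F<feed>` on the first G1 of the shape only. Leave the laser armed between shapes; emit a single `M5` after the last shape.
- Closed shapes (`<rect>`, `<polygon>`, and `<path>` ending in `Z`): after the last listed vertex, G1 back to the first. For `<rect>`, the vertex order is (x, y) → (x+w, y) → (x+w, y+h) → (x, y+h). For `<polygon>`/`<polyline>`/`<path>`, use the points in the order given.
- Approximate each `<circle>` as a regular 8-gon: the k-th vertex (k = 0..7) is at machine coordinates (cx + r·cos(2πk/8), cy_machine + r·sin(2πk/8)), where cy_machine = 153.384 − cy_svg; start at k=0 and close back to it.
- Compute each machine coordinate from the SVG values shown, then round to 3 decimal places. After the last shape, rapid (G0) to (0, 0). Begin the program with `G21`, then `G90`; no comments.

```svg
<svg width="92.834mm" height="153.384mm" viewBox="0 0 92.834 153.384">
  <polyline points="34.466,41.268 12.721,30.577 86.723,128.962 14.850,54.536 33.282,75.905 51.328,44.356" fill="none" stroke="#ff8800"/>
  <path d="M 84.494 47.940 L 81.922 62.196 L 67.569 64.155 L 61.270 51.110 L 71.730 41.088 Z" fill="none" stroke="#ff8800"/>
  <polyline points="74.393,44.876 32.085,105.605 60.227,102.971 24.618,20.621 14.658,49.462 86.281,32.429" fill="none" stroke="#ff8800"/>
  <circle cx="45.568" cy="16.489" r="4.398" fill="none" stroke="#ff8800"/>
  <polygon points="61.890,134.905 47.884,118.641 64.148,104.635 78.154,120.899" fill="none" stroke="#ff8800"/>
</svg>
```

Since the viewBox matches the mm dimensions, user units are millimetres directly. The only transform is the Y-flip y_m = 153.384 − y_svg.

Shape 1 is a open polyline drawn with `<polyline>`. Its stroke #ff8800 means engrave at S336, F4141. After flipping Y the toolpath is (34.466,112.116) → (12.721,122.807) → (86.723,24.422) → (14.850,98.848) → (33.282,77.479) → (51.328,109.028).

Shape 2 is a regular polygon drawn with `<path>`. Its stroke #ff8800 means engrave at S336, F4141. After flipping Y the toolpath is (84.494,105.444) → (81.922,91.188) → (67.569,89.229) → (61.270,102.274) → (71.730,112.296) → (84.494,105.444), returning to the start.

Shape 3 is a open polyline drawn with `<polyline>`. Its stroke #ff8800 means engrave at S336, F4141. After flipping Y the toolpath is (74.393,108.508) → (32.085,47.779) → (60.227,50.413) → (24.618,132.763) → (14.658,103.922) → (86.281,120.955).

Shape 4 is a circle drawn with `<circle>`. Its stroke #ff8800 means engrave at S336, F4141. After flipping Y the toolpath is (49.966,136.895) → (48.678,140.005) → (45.568,141.293) → (42.458,140.005) → (41.170,136.895) → (42.458,133.785) → (45.568,132.497) → (48.678,133.785) → (49.966,136.895), returning to the start.

Shape 5 is a regular polygon drawn with `<polygon>`. Its stroke #ff8800 means engrave at S336, F4141. After flipping Y the toolpath is (61.890,18.479) → (47.884,34.743) → (64.148,48.749) → (78.154,32.485) → (61.890,18.479), returning to the start.

G21
G90
G0 X34.466 Y112.116
M4 S336
G1 X12.721 Y122.807 F4141
G1 X86.723 Y24.422
G1 X14.850 Y98.848
G1 X33.282 Y77.479
G1 X51.328 Y109.028
G0 X84.494 Y105.444
M4 S336
G1 X81.922 Y91.188 F4141
G1 X67.569 Y89.229
G1 X61.270 Y102.274
G1 X71.730 Y112.296
G1 X84.494 Y105.444
G0 X74.393 Y108.508
M4 S336
G1 X32.085 Y47.779 F4141
G1 X60.227 Y50.413
G1 X24.618 Y132.763
G1 X14.658 Y103.922
G1 X86.281 Y120.955
G0 X49.966 Y136.895
M4 S336
G1 X48.678 Y140.005 F4141
G1 X45.568 Y141.293
G1 X42.458 Y140.005
G1 X41.170 Y136.895
G1 X42.458 Y133.785
G1 X45.568 Y132.497
G1 X48.678 Y133.785
G1 X49.966 Y136.895
G0 X61.890 Y18.479
M4 S336
G1 X47.884 Y34.743 F4141
G1 X64.148 Y48.749
G1 X78.154 Y32.485
G1 X61.890 Y18.479
M5
G0 X0.000 Y0.000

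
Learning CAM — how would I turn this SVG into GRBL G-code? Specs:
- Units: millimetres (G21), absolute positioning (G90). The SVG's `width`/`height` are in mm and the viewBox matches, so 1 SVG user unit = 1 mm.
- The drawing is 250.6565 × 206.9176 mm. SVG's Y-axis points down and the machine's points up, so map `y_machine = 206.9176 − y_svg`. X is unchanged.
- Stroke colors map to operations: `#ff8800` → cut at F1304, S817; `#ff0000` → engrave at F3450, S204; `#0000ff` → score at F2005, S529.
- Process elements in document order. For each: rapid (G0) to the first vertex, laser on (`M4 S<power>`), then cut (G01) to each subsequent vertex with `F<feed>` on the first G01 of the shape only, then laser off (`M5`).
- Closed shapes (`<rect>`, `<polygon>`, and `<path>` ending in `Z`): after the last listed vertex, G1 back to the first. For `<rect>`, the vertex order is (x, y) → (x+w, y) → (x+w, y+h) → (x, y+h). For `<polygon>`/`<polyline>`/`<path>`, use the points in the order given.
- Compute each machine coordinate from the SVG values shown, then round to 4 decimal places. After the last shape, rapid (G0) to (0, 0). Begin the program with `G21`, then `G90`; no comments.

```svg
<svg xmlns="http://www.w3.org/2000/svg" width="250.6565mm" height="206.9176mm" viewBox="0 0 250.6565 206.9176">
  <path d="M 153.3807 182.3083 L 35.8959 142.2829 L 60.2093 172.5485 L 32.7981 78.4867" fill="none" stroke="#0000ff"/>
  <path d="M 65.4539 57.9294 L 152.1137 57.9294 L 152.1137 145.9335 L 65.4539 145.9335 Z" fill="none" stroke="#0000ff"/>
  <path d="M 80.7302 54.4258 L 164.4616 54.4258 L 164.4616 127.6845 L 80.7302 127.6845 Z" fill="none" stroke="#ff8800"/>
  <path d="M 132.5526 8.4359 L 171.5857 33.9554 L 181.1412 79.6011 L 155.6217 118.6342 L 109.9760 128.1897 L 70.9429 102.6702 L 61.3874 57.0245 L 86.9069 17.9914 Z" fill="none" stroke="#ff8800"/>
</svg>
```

G21
G90
G0 X153.3807 Y24.6093
M4 S529
G01 X35.8959 Y64.6347 F2005
G01 X60.2093 Y34.3691
G01 X32.7981 Y128.4309
M5
G0 X65.4539 Y148.9882
M4 S529
G01 X152.1137 Y148.9882 F2005
G01 X152.1137 Y60.9841
G01 X65.4539 Y60.9841
G01 X65.4539 Y148.9882
M5
G0 X80.7302 Y152.4918
M4 S817
G01 X164.4616 Y152.4918 F1304
G01 X164.4616 Y79.2331
G01 X80.7302 Y79.2331
G01 X80.7302 Y152.4918
M5
G0 X132.5526 Y198.4817
M4 S817
G01 X171.5857 Y172.9622 F1304
G01 X181.1412 Y127.3165
G01 X155.6217 Y88.2834
G01 X109.9760 Y78.7279
G01 X70.9429 Y104.2474
G01 X61.3874 Y149.8931
G01 X86.9069 Y188.9262
G01 X132.5526 Y198.4817
M5
G0 X0.0000 Y0.0000

Since the viewBox matches the mm dimensions, user units are millimetres directly. The only transform is the Y-flip y_m = 206.9176 − y_svg.

Shape 1 is a open polyline drawn with `<path>`. Its stroke #0000ff means score at S529, F2005. After flipping Y the toolpath is (153.3807,24.6093) → (35.8959,64.6347) → (60.2093,34.3691) → (32.7981,128.4309).

Shape 2 is a rectangle drawn with `<path>`. Its stroke #0000ff means score at S529, F2005. After flipping Y the toolpath is (65.4539,148.9882) → (152.1137,148.9882) → (152.1137,60.9841) → (65.4539,60.9841) → (65.4539,148.9882), returning to the start.

Shape 3 is a rectangle drawn with `<path>`. Its stroke #ff8800 means cut at S817, F1304. After flipping Y the toolpath is (80.7302,152.4918) → (164.4616,152.4918) → (164.4616,79.2331) → (80.7302,79.2331) → (80.7302,152.4918), returning to the start.

Shape 4 is a regular polygon drawn with `<path>`. Its stroke #ff8800 means cut at S817, F1304. After flipping Y the toolpath is (132.5526,198.4817) → (171.5857,172.9622) → (181.1412,127.3165) → (155.6217,88.2834) → (109.9760,78.7279) → (70.9429,104.2474) → (61.3874,149.8931) → (86.9069,188.9262) → (132.5526,198.4817), returning to the start.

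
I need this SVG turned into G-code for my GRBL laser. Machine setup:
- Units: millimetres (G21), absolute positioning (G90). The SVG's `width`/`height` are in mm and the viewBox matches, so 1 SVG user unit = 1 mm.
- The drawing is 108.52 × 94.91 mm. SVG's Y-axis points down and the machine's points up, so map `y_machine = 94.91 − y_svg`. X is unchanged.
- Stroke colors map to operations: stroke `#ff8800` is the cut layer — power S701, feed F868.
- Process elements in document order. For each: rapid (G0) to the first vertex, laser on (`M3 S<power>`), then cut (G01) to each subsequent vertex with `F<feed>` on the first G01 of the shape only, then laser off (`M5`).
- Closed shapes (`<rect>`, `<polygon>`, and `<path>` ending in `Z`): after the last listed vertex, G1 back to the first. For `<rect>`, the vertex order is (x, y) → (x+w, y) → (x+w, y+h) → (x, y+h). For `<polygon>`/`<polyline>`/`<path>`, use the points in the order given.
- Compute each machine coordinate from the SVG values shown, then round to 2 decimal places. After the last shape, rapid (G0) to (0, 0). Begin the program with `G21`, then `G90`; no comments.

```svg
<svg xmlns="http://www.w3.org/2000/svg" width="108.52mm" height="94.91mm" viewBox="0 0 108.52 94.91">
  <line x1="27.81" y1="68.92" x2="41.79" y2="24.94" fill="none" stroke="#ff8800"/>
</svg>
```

G21
G90
G0 X27.81 Y25.99
M3 S701
G01 X41.79 Y69.97 F868
M5
G0 X0.00 Y0.00

Since the viewBox matches the mm dimensions, user units are millimetres directly. The only transform is the Y-flip y_m = 94.91 − y_svg.

Shape 1 is a line segment drawn with `<line>`. Its stroke #ff8800 means cut at S701, F868. After flipping Y the toolpath is (27.81,25.99) → (41.79,69.97).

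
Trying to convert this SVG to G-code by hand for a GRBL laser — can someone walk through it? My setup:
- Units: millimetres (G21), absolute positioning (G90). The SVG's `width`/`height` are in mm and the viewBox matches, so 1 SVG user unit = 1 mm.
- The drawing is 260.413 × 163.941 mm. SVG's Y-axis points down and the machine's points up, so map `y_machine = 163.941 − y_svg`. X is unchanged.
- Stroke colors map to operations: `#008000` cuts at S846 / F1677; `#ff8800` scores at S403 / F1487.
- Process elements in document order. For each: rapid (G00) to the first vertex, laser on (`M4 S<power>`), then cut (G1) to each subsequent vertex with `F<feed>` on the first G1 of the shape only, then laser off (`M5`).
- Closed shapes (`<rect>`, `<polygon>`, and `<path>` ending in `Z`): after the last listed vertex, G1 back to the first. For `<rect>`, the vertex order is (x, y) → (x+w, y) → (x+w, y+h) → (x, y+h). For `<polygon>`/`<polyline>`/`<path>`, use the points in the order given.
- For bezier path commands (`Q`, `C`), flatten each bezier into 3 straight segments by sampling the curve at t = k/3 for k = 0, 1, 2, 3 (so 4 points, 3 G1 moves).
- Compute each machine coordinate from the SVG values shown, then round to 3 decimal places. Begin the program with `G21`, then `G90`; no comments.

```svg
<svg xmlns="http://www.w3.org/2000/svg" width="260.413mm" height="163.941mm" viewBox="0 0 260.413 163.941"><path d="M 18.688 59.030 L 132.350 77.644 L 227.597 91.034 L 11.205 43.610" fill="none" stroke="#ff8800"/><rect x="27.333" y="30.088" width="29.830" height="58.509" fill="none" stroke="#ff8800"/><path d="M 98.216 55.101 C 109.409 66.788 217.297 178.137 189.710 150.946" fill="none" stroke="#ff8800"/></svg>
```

viewBox `0 0 260.413 163.941` with mm width/height → 1 unit = 1 mm. Flip: y_m = 163.941 − y_svg.

**Shape 1** — `<path>` open polyline, stroke `#ff8800` → score (S403, F1487). Machine vertices: (18.688,104.911) → (132.350,86.297) → (227.597,72.907) → (11.205,120.331). Open path.

**Shape 2** — `<rect>` rectangle, stroke `#ff8800` → score (S403, F1487). Machine vertices: (27.333,133.853) → (57.163,133.853) → (57.163,75.344) → (27.333,75.344) → (27.333,133.853). Closed: final G1 returns to the first vertex.

**Shape 3** — `<path>` cubic bezier, stroke `#ff8800` → score (S403, F1487). Control points (SVG): P0=(98.216,55.101), P1=(109.409,66.788), P2=(217.297,178.137), P3=(189.710,150.946); sampled at t=k/3. Machine vertices: (98.216,108.840) → (133.042,72.755) → (180.738,23.162) → (189.710,12.995). Open path.

G21
G90
G00 X18.688 Y104.911
M4 S403
G1 X132.350 Y86.297 F1487
G1 X227.597 Y72.907
G1 X11.205 Y120.331
M5
G00 X27.333 Y133.853
M4 S403
G1 X57.163 Y133.853 F1487
G1 X57.163 Y75.344
G1 X27.333 Y75.344
G1 X27.333 Y133.853
M5
G00 X98.216 Y108.840
M4 S403
G1 X133.042 Y72.755 F1487
G1 X180.738 Y23.162
G1 X189.710 Y12.995
M5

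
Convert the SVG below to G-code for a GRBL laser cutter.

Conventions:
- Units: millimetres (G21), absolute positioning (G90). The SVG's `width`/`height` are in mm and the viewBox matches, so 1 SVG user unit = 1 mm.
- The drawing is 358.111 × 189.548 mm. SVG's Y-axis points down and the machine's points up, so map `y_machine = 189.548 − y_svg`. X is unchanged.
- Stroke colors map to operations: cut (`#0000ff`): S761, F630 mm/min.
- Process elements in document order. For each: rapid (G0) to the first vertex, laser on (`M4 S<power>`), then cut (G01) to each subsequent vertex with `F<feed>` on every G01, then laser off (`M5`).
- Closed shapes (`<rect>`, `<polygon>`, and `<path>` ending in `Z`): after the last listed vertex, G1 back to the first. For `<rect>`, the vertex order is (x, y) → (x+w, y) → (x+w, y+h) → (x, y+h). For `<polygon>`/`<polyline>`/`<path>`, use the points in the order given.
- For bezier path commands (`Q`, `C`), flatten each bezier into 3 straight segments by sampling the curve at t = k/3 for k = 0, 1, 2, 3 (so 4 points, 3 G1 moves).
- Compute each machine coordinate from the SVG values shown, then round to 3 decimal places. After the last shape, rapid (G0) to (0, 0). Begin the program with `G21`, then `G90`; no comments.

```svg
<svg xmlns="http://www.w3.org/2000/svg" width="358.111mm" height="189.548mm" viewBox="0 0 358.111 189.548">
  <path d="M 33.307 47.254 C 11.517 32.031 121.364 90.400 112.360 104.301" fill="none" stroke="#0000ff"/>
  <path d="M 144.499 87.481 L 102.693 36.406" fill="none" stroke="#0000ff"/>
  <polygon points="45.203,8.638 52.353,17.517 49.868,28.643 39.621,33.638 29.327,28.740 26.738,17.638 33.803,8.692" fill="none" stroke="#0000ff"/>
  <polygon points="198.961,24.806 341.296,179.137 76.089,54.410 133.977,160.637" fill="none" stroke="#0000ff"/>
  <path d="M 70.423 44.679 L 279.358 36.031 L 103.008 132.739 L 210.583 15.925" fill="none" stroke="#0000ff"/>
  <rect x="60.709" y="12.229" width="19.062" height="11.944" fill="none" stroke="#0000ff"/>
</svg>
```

G21
G90
G0 X33.307 Y142.294
M4 S761
G01 X46.119 Y137.359 F630
G01 X91.024 Y109.598 F630
G01 X112.360 Y85.247 F630
M5
G0 X144.499 Y102.067
M4 S761
G01 X102.693 Y153.142 F630
M5
G0 X45.203 Y180.910
M4 S761
G01 X52.353 Y172.031 F630
G01 X49.868 Y160.905 F630
G01 X39.621 Y155.910 F630
G01 X29.327 Y160.808 F630
G01 X26.738 Y171.910 F630
G01 X33.803 Y180.856 F630
G01 X45.203 Y180.910 F630
M5
G0 X198.961 Y164.742
M4 S761
G01 X341.296 Y10.411 F630
G01 X76.089 Y135.138 F630
G01 X133.977 Y28.911 F630
G01 X198.961 Y164.742 F630
M5
G0 X70.423 Y144.869
M4 S761
G01 X279.358 Y153.517 F630
G01 X103.008 Y56.809 F630
G01 X210.583 Y173.623 F630
M5
G0 X60.709 Y177.319
M4 S761
G01 X79.771 Y177.319 F630
G01 X79.771 Y165.375 F630
G01 X60.709 Y165.375 F630
G01 X60.709 Y177.319 F630
M5
G0 X0.000 Y0.000

1 u = 1 mm; y_m = 189.548 − y.

[1] `<path>` cubic bezier, #0000ff→cut S761 F630: (33.307,142.294) → (46.119,137.359) → (91.024,109.598) → (112.360,85.247)

[2] `<path>` line segment, #0000ff→cut S761 F630: (144.499,102.067) → (102.693,153.142)

[3] `<polygon>` regular polygon, #0000ff→cut S761 F630: (45.203,180.910) → (52.353,172.031) → (49.868,160.905) → (39.621,155.910) → (29.327,160.808) → (26.738,171.910) → (33.803,180.856) → (45.203,180.910) (closed)

[4] `<polygon>` closed polygon, #0000ff→cut S761 F630: (198.961,164.742) → (341.296,10.411) → (76.089,135.138) → (133.977,28.911) → (198.961,164.742) (closed)

[5] `<path>` open polyline, #0000ff→cut S761 F630: (70.423,144.869) → (279.358,153.517) → (103.008,56.809) → (210.583,173.623)

[6] `<rect>` rectangle, #0000ff→cut S761 F630: (60.709,177.319) → (79.771,177.319) → (79.771,165.375) → (60.709,165.375) → (60.709,177.319) (closed)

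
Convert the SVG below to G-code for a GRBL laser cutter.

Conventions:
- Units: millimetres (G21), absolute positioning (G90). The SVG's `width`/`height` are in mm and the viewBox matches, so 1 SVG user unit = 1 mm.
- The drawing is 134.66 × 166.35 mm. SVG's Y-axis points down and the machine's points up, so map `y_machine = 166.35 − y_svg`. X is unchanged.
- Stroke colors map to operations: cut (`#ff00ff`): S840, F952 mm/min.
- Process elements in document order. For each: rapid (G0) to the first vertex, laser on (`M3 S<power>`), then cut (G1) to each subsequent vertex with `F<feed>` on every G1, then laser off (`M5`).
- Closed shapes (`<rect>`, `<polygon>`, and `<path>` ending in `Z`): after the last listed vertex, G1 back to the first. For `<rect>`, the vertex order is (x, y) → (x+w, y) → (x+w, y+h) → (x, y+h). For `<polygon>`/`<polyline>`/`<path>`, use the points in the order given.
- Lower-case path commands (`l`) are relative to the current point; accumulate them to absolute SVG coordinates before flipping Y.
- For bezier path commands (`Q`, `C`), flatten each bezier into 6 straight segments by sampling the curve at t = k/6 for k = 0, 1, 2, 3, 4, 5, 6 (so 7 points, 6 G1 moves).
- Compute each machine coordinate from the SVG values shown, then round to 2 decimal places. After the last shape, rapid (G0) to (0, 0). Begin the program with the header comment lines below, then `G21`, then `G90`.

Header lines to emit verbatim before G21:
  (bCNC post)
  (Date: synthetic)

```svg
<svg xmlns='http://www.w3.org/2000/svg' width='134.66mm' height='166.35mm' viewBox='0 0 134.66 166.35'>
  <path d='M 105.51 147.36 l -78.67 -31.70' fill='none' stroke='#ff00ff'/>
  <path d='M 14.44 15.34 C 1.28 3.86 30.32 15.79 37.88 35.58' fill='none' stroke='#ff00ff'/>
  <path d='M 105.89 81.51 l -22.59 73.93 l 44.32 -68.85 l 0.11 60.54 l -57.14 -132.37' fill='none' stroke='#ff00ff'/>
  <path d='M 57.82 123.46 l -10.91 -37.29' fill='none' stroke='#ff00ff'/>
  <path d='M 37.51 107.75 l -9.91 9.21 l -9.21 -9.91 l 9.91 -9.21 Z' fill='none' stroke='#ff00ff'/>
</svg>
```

(bCNC post)
(Date: synthetic)
G21
G90
G0 X105.51 Y18.99
M3 S840
G1 X26.84 Y50.69 F952
M5
G0 X14.44 Y151.01
M3 S840
G1 X11.08 Y154.87 F952
G1 X12.99 Y155.26 F952
G1 X18.39 Y152.62 F952
G1 X25.52 Y147.36 F952
G1 X32.60 Y139.94 F952
G1 X37.88 Y130.77 F952
M5
G0 X105.89 Y84.84
M3 S840
G1 X83.30 Y10.91 F952
G1 X127.62 Y79.76 F952
G1 X127.73 Y19.22 F952
G1 X70.59 Y151.59 F952
M5
G0 X57.82 Y42.89
M3 S840
G1 X46.91 Y80.18 F952
M5
G0 X37.51 Y58.60
M3 S840
G1 X27.60 Y49.39 F952
G1 X18.39 Y59.30 F952
G1 X28.30 Y68.51 F952
G1 X37.51 Y58.60 F952
M5
G0 X0.00 Y0.00

viewBox `0 0 134.66 166.35` with mm width/height → 1 unit = 1 mm. Flip: y_m = 166.35 − y_svg.

**Shape 1** — `<path>` line segment, stroke `#ff00ff` → cut (S840, F952). Machine vertices: (105.51,18.99) → (26.84,50.69). Open path.

**Shape 2** — `<path>` cubic bezier, stroke `#ff00ff` → cut (S840, F952). Control points (SVG): P0=(14.44,15.34), P1=(1.28,3.86), P2=(30.32,15.79), P3=(37.88,35.58); sampled at t=k/6. Machine vertices: (14.44,151.01) → (11.08,154.87) → (12.99,155.26) → (18.39,152.62) → (25.52,147.36) → (32.60,139.94) → (37.88,130.77). Open path.

**Shape 3** — `<path>` open polyline, stroke `#ff00ff` → cut (S840, F952). Machine vertices: (105.89,84.84) → (83.30,10.91) → (127.62,79.76) → (127.73,19.22) → (70.59,151.59). Open path.

**Shape 4** — `<path>` line segment, stroke `#ff00ff` → cut (S840, F952). Machine vertices: (57.82,42.89) → (46.91,80.18). Open path.

**Shape 5** — `<path>` regular polygon, stroke `#ff00ff` → cut (S840, F952). Machine vertices: (37.51,58.60) → (27.60,49.39) → (18.39,59.30) → (28.30,68.51) → (37.51,58.60). Closed: final G1 returns to the first vertex.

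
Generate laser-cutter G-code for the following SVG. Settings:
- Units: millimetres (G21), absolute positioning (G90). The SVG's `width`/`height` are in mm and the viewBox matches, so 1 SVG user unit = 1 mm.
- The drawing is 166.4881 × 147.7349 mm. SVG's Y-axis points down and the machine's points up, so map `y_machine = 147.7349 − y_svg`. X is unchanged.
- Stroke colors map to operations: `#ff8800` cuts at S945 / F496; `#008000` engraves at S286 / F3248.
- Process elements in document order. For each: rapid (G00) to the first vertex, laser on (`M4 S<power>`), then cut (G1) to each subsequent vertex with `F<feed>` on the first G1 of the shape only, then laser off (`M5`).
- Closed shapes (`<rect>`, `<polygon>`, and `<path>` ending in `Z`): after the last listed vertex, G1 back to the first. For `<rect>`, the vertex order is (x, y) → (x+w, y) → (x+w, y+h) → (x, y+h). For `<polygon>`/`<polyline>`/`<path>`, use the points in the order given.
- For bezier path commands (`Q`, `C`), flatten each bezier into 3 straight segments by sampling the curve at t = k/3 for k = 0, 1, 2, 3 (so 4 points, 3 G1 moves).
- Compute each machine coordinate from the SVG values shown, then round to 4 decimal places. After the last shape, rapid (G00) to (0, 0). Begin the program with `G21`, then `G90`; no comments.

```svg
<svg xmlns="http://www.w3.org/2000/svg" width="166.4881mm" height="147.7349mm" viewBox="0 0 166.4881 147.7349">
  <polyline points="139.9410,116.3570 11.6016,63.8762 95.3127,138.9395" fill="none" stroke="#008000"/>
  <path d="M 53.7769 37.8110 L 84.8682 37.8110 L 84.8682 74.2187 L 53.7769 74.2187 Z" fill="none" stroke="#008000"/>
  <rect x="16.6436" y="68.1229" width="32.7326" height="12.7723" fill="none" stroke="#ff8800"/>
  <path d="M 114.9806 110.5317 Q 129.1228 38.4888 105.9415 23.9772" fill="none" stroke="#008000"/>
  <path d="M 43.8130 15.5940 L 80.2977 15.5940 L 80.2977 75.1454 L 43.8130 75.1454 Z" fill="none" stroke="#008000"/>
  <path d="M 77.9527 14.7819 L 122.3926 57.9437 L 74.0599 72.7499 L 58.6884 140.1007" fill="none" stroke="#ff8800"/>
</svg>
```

G21
G90
G00 X139.9410 Y31.3779
M4 S286
G1 X11.6016 Y83.8587 F3248
G1 X95.3127 Y8.7954
M5
G00 X53.7769 Y109.9239
M4 S286
G1 X84.8682 Y109.9239 F3248
G1 X84.8682 Y73.5162
G1 X53.7769 Y73.5162
G1 X53.7769 Y109.9239
M5
G00 X16.6436 Y79.6120
M4 S945
G1 X49.3762 Y79.6120 F496
G1 X49.3762 Y66.8397
G1 X16.6436 Y66.8397
G1 X16.6436 Y79.6120
M5
G00 X114.9806 Y37.2032
M4 S286
G1 X120.2617 Y78.8394 F3248
G1 X117.2486 Y107.6909
G1 X105.9415 Y123.7577
M5
G00 X43.8130 Y132.1409
M4 S286
G1 X80.2977 Y132.1409 F3248
G1 X80.2977 Y72.5895
G1 X43.8130 Y72.5895
G1 X43.8130 Y132.1409
M5
G00 X77.9527 Y132.9530
M4 S945
G1 X122.3926 Y89.7912 F496
G1 X74.0599 Y74.9850
G1 X58.6884 Y7.6342
M5
G00 X0.0000 Y0.0000

1 u = 1 mm; y_m = 147.7349 − y.

[1] `<polyline>` open polyline, #008000→engrave S286 F3248: (139.9410,31.3779) → (11.6016,83.8587) → (95.3127,8.7954)

[2] `<path>` rectangle, #008000→engrave S286 F3248: (53.7769,109.9239) → (84.8682,109.9239) → (84.8682,73.5162) → (53.7769,73.5162) → (53.7769,109.9239) (closed)

[3] `<rect>` rectangle, #ff8800→cut S945 F496: (16.6436,79.6120) → (49.3762,79.6120) → (49.3762,66.8397) → (16.6436,66.8397) → (16.6436,79.6120) (closed)

[4] `<path>` quadratic bezier, #008000→engrave S286 F3248: (114.9806,37.2032) → (120.2617,78.8394) → (117.2486,107.6909) → (105.9415,123.7577)

[5] `<path>` rectangle, #008000→engrave S286 F3248: (43.8130,132.1409) → (80.2977,132.1409) → (80.2977,72.5895) → (43.8130,72.5895) → (43.8130,132.1409) (closed)

[6] `<path>` open polyline, #ff8800→cut S945 F496: (77.9527,132.9530) → (122.3926,89.7912) → (74.0599,74.9850) → (58.6884,7.6342)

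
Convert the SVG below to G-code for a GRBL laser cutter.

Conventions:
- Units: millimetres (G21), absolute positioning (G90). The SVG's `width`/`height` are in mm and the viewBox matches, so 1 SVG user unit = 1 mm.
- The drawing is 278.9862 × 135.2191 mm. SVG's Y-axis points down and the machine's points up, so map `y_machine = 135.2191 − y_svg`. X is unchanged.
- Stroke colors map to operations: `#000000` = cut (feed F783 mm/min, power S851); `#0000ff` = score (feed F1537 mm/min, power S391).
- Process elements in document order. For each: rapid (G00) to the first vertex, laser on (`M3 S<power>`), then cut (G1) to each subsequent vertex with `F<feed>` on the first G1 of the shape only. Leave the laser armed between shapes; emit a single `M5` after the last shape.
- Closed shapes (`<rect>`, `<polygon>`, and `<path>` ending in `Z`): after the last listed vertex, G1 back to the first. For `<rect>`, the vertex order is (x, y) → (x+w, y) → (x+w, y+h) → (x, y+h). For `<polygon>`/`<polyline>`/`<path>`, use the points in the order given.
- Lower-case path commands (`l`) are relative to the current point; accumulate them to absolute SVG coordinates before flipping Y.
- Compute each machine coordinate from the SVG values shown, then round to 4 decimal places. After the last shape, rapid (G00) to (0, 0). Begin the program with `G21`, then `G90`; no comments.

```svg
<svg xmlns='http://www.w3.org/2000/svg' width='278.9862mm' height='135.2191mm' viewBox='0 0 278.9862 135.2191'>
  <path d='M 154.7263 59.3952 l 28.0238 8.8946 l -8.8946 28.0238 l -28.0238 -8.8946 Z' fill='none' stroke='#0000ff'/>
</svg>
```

G21
G90
G00 X154.7263 Y75.8239
M3 S391
G1 X182.7501 Y66.9293 F1537
G1 X173.8555 Y38.9055
G1 X145.8317 Y47.8001
G1 X154.7263 Y75.8239
M5
G00 X0.0000 Y0.0000

1 u = 1 mm; y_m = 135.2191 − y.

[1] `<path>` regular polygon, #0000ff→score S391 F1537: (154.7263,75.8239) → (182.7501,66.9293) → (173.8555,38.9055) → (145.8317,47.8001) → (154.7263,75.8239) (closed)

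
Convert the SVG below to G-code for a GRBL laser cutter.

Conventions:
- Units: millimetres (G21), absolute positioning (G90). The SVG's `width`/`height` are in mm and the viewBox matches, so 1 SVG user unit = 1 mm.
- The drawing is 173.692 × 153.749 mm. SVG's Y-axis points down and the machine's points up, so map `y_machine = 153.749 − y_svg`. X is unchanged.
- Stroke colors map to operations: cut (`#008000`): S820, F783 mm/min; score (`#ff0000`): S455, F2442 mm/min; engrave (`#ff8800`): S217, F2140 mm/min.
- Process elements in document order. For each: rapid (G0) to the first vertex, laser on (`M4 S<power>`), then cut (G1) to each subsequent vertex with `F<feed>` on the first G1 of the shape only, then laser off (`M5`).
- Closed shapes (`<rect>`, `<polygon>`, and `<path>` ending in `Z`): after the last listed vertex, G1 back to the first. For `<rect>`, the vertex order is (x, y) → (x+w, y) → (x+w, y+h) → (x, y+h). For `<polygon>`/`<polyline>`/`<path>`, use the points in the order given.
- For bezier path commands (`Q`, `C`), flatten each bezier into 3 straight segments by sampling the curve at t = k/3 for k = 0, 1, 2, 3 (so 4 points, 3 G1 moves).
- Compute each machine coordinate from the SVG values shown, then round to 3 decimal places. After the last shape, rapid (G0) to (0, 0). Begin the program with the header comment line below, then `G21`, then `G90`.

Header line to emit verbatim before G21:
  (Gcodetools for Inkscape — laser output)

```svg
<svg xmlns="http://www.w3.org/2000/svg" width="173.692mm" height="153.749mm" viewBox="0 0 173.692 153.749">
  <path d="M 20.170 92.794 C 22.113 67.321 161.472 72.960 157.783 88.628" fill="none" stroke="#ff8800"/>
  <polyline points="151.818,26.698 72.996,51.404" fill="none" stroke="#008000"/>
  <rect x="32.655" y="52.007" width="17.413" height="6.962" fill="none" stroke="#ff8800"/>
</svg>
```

(Gcodetools for Inkscape — laser output)
G21
G90
G0 X20.170 Y60.955
M4 S217
G1 X57.531 Y76.838 F2140
G1 X124.177 Y76.665
G1 X157.783 Y65.121
M5
G0 X151.818 Y127.051
M4 S820
G1 X72.996 Y102.345 F783
M5
G0 X32.655 Y101.742
M4 S217
G1 X50.068 Y101.742 F2140
G1 X50.068 Y94.780
G1 X32.655 Y94.780
G1 X32.655 Y101.742
M5
G0 X0.000 Y0.000

Since the viewBox matches the mm dimensions, user units are millimetres directly. The only transform is the Y-flip y_m = 153.749 − y_svg.

Shape 1 is a cubic bezier drawn with `<path>`. Its stroke #ff8800 means engrave at S217, F2140. After flipping Y the toolpath is (20.170,60.955) → (57.531,76.838) → (124.177,76.665) → (157.783,65.121).

Shape 2 is a line segment drawn with `<polyline>`. Its stroke #008000 means cut at S820, F783. After flipping Y the toolpath is (151.818,127.051) → (72.996,102.345).

Shape 3 is a rectangle drawn with `<rect>`. Its stroke #ff8800 means engrave at S217, F2140. After flipping Y the toolpath is (32.655,101.742) → (50.068,101.742) → (50.068,94.780) → (32.655,94.780) → (32.655,101.742), returning to the start.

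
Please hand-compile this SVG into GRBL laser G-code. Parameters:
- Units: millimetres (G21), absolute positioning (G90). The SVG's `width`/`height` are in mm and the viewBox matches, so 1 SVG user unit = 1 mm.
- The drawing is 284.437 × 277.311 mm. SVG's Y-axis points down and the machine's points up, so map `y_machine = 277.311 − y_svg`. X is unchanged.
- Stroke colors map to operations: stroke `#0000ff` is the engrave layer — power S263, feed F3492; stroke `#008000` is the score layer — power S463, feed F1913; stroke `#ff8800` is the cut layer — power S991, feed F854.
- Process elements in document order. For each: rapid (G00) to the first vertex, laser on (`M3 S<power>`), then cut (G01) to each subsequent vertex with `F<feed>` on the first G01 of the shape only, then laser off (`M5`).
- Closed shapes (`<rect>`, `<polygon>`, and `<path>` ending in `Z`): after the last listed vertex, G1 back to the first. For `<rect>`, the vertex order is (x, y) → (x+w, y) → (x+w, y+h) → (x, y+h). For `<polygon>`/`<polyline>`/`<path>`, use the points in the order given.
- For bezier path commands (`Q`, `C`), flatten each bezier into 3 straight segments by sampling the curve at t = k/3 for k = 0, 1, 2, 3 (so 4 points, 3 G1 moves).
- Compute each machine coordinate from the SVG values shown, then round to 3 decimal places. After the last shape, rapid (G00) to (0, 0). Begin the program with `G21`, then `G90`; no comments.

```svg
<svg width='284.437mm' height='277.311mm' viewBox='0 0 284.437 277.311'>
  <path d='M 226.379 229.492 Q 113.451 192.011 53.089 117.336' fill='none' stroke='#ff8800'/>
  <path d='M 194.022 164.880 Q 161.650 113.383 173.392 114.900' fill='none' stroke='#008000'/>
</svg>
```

Since the viewBox matches the mm dimensions, user units are millimetres directly. The only transform is the Y-flip y_m = 277.311 − y_svg.

Shape 1 is a quadratic bezier drawn with `<path>`. Its stroke #ff8800 means cut at S991, F854. After flipping Y the toolpath is (226.379,47.819) → (156.934,76.939) → (99.171,114.324) → (53.089,159.975).

Shape 2 is a quadratic bezier drawn with `<path>`. Its stroke #008000 means score at S463, F1913. After flipping Y the toolpath is (194.022,112.431) → (177.342,140.872) → (170.466,157.532) → (173.392,162.411).

G21
G90
G00 X226.379 Y47.819
M3 S991
G01 X156.934 Y76.939 F854
G01 X99.171 Y114.324
G01 X53.089 Y159.975
M5
G00 X194.022 Y112.431
M3 S463
G01 X177.342 Y140.872 F1913
G01 X170.466 Y157.532
G01 X173.392 Y162.411
M5
G00 X0.000 Y0.000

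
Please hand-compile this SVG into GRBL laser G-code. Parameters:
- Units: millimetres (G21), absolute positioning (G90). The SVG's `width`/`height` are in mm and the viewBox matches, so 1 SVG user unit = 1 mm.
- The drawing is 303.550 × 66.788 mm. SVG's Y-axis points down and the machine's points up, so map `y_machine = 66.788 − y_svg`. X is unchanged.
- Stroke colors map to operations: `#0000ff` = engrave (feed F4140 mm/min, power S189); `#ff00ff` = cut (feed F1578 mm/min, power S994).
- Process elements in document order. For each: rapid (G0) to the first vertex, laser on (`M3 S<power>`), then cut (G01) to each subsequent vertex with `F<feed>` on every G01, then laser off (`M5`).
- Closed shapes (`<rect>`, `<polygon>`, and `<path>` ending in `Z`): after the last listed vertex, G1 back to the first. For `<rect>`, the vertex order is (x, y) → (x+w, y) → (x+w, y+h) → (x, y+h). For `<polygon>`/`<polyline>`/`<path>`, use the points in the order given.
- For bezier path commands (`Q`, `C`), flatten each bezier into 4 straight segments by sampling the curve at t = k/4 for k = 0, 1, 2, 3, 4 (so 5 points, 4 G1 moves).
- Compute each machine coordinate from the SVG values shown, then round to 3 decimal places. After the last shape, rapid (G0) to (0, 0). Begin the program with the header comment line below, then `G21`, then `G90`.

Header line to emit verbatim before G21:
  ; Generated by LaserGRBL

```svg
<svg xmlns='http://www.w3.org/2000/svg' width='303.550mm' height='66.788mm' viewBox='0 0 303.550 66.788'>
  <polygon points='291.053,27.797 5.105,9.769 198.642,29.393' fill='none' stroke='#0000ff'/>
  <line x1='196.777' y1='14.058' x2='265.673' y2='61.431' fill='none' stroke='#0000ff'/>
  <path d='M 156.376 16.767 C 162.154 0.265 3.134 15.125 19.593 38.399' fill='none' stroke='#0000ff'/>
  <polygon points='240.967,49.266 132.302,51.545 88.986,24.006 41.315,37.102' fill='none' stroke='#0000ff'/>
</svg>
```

; Generated by LaserGRBL
G21
G90
G0 X291.053 Y38.991
M3 S189
G01 X5.105 Y57.019 F4140
G01 X198.642 Y37.395 F4140
G01 X291.053 Y38.991 F4140
M5
G0 X196.777 Y52.730
M3 S189
G01 X265.673 Y5.357 F4140
M5
G0 X156.376 Y50.021
M3 S189
G01 X135.127 Y56.876 F4140
G01 X83.979 Y54.121 F4140
G01 X34.834 Y43.908 F4140
G01 X19.593 Y28.389 F4140
M5
G0 X240.967 Y17.522
M3 S189
G01 X132.302 Y15.243 F4140
G01 X88.986 Y42.782 F4140
G01 X41.315 Y29.686 F4140
G01 X240.967 Y17.522 F4140
M5
G0 X0.000 Y0.000

viewBox `0 0 303.550 66.788` with mm width/height → 1 unit = 1 mm. Flip: y_m = 66.788 − y_svg.

**Shape 1** — `<polygon>` closed polygon, stroke `#0000ff` → engrave (S189, F4140). Machine vertices: (291.053,38.991) → (5.105,57.019) → (198.642,37.395) → (291.053,38.991). Closed: final G1 returns to the first vertex.

**Shape 2** — `<line>` line segment, stroke `#0000ff` → engrave (S189, F4140). Machine vertices: (196.777,52.730) → (265.673,5.357). Open path.

**Shape 3** — `<path>` cubic bezier, stroke `#0000ff` → engrave (S189, F4140). Control points (SVG): P0=(156.376,16.767), P1=(162.154,0.265), P2=(3.134,15.125), P3=(19.593,38.399); sampled at t=k/4. Machine vertices: (156.376,50.021) → (135.127,56.876) → (83.979,54.121) → (34.834,43.908) → (19.593,28.389). Open path.

**Shape 4** — `<polygon>` closed polygon, stroke `#0000ff` → engrave (S189, F4140). Machine vertices: (240.967,17.522) → (132.302,15.243) → (88.986,42.782) → (41.315,29.686) → (240.967,17.522). Closed: final G1 returns to the first vertex.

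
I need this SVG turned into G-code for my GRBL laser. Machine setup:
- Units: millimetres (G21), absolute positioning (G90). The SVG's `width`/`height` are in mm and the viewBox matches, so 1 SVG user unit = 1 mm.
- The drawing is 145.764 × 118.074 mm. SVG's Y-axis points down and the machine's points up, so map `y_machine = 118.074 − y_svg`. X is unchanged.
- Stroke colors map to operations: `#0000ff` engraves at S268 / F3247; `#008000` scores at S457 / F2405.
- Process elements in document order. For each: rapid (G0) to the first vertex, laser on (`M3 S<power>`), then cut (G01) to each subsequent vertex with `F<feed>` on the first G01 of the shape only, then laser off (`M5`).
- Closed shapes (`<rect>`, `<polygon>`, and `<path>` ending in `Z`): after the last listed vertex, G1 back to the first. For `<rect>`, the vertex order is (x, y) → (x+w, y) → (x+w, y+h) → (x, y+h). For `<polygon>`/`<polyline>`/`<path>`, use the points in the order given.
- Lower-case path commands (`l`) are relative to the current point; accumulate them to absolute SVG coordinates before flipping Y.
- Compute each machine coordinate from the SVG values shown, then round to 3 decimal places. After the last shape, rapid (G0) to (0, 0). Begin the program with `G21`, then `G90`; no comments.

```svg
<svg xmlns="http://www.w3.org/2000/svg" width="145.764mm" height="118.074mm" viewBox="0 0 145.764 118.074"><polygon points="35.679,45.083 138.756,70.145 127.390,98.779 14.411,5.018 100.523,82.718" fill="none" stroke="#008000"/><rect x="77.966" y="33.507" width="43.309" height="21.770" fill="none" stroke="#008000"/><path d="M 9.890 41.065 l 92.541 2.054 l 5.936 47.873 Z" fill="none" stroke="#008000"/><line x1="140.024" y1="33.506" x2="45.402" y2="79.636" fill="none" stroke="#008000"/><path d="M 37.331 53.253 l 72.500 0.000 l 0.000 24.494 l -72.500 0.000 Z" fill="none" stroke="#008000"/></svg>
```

1 u = 1 mm; y_m = 118.074 − y.

[1] `<polygon>` closed polygon, #008000→score S457 F2405: (35.679,72.991) → (138.756,47.929) → (127.390,19.295) → (14.411,113.056) → (100.523,35.356) → (35.679,72.991) (closed)

[2] `<rect>` rectangle, #008000→score S457 F2405: (77.966,84.567) → (121.275,84.567) → (121.275,62.797) → (77.966,62.797) → (77.966,84.567) (closed)

[3] `<path>` closed polygon, #008000→score S457 F2405: (9.890,77.009) → (102.431,74.955) → (108.367,27.082) → (9.890,77.009) (closed)

[4] `<line>` line segment, #008000→score S457 F2405: (140.024,84.568) → (45.402,38.438)

[5] `<path>` rectangle, #008000→score S457 F2405: (37.331,64.821) → (109.831,64.821) → (109.831,40.327) → (37.331,40.327) → (37.331,64.821) (closed)

G21
G90
G0 X35.679 Y72.991
M3 S457
G01 X138.756 Y47.929 F2405
G01 X127.390 Y19.295
G01 X14.411 Y113.056
G01 X100.523 Y35.356
G01 X35.679 Y72.991
M5
G0 X77.966 Y84.567
M3 S457
G01 X121.275 Y84.567 F2405
G01 X121.275 Y62.797
G01 X77.966 Y62.797
G01 X77.966 Y84.567
M5
G0 X9.890 Y77.009
M3 S457
G01 X102.431 Y74.955 F2405
G01 X108.367 Y27.082
G01 X9.890 Y77.009
M5
G0 X140.024 Y84.568
M3 S457
G01 X45.402 Y38.438 F2405
M5
G0 X37.331 Y64.821
M3 S457
G01 X109.831 Y64.821 F2405
G01 X109.831 Y40.327
G01 X37.331 Y40.327
G01 X37.331 Y64.821
M5
G0 X0.000 Y0.000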